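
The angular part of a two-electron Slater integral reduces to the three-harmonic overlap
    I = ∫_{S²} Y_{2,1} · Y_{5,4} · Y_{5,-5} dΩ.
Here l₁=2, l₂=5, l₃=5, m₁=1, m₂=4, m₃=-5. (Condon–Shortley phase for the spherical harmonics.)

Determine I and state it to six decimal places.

-0.187924

Checks pass: Σm=0; 12 even; l₃=5∈[3,7].
(2·2+1)(2·5+1)(2·5+1) = 605
Δ: 2! 2! 8! / 13! → 1/38610
sum: t=0:+1/2880 t=1:−1/576 t=2:+1/2880 = -1/960
3j²(2 5 5; 0 0 0) = Δ·Π!·Σ² = 10/429  (sign +1)
sum: t=1:−1/80640 = -1/80640
3j²(2 5 5; 1 4 -5) = Δ·Π!·Σ² = 9/286  (sign -1)
combine: 4πI² = 605·10/429·9/286 = 75/169
take √, sign -1: I = -0.18792404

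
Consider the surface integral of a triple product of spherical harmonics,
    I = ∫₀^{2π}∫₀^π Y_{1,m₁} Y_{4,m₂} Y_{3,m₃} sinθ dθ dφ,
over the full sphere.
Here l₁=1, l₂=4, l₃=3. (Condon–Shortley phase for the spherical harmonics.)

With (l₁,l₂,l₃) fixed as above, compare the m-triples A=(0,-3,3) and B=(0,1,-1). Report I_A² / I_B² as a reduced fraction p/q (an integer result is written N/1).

Same 1,4,3: normalisation and zero-m 3j drop out of the ratio.
A: Δ: 2! 0! 6! / 9! → 1/252; sum: t=1:−1/720 = -1/720; 3j²(1 4 3; 0 -3 3) = Δ·Π!·Σ² = 1/36  (sign -1)
B: Δ: 2! 0! 6! / 9! → 1/252; sum: t=1:−1/48 = -1/48; 3j²(1 4 3; 0 1 -1) = Δ·Π!·Σ² = 5/84  (sign -1)
I_A²/I_B² = (1/36)/(5/84) = 7/15

7/15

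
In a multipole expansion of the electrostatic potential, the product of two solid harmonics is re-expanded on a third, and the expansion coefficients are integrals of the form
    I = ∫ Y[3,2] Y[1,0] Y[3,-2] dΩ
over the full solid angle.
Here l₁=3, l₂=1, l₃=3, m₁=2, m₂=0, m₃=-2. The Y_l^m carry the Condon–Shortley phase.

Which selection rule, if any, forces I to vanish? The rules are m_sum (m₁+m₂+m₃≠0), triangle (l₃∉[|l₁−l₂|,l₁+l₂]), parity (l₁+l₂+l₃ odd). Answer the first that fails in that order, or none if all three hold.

parity

m₁+m₂+m₃ = 2 + 0 − 2 = 0  ✓
triangle: |3−1|=2 ≤ l₃=3 ≤ 3+1=4  ✓
parity: l₁+l₂+l₃ = 7 is odd  ✗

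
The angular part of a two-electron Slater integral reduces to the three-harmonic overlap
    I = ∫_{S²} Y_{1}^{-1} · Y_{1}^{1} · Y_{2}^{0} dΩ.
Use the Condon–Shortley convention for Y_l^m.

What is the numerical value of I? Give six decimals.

Checks pass: Σm=0; 4 even; l₃=2∈[0,2].
(2·1+1)(2·1+1)(2·2+1) = 45
Δ: 0! 2! 2! / 5! → 1/30
sum: t=0:+1/1 = 1/1
3j²(1 1 2; 0 0 0) = Δ·Π!·Σ² = 2/15  (sign +1)
sum: t=0:+1/4 = 1/4
3j²(1 1 2; -1 1 0) = Δ·Π!·Σ² = 1/30  (sign +1)
combine: 4πI² = 45·2/15·1/30 = 1/5
take √, sign +1: I = 0.12615663

0.126157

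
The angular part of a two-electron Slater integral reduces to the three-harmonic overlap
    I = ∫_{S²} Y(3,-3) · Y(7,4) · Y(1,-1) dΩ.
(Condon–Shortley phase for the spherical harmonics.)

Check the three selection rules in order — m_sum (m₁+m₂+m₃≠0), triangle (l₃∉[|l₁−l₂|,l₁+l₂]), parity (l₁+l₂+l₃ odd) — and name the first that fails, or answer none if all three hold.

azimuthal sum: -3 + 4 − 1 = 0  ✓
4 ≤ 1 ≤ 10 (triangle on l)  ✗
L = 3 + 7 + 1 = 11 (odd)

triangle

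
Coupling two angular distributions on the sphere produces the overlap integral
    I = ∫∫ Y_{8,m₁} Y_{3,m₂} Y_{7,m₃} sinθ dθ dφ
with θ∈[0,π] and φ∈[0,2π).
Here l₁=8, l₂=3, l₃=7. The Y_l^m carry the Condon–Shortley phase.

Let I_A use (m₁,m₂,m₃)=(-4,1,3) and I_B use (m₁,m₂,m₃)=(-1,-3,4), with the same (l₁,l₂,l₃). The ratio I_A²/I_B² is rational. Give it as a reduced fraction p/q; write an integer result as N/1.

Shared (l₁,l₂,l₃)=(8,3,7): N and (l;000)² cancel in I_A²/I_B².
A: Δ = 4!·12!·2!/19! = 1/5290740; Racah Σ t=2..4: t=2:+1/58060800 t=3:−1/13063680 t=4:+1/46448640 = -79/2090188800; ⇒ 3j(8 3 7; -4 1 3)² = 68651/5290740, sgn -1
B: Δ = 4!·12!·2!/19! = 1/5290740; Racah Σ t=0..0: t=0:+1/104509440 = 1/104509440; ⇒ 3j(8 3 7; -1 -3 4)² = 275/50388, sgn -1
I_A²/I_B² = (68651/5290740)/(275/50388) = 6241/2625

6241/2625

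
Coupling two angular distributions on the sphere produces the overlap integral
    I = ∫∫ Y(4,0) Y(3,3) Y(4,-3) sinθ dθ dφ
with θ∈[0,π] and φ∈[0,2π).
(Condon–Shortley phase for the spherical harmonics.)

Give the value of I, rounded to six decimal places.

0.000000

Σlᵢ=11 odd — θ-integrand is odd under cosθ→−cosθ; I=0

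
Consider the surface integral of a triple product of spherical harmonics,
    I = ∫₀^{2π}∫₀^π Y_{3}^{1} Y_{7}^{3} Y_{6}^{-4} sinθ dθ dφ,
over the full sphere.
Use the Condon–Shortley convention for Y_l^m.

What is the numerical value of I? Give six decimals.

Rules hold: Σm=0, L=16 even, 4≤6≤10.
N = 7·15·13 = 1365
Δ = 4!·2!·10!/17! = 1/2042040
Racah Σ t=1..3: t=1:−1/207360 t=2:+1/57600 t=3:−1/207360 = 1/129600
⇒ 3j(3 7 6; 0 0 0)² = 168/12155, sgn +1
Racah Σ t=0..2: t=0:+1/174182400 t=1:−1/2177280 t=2:+1/645120 = 191/174182400
⇒ 3j(3 7 6; 1 3 -4)² = 36481/2042040, sgn +1
4πI² = N·(3j₀)²·(3jₘ)² = 766101/2272985
I = +1·√(0.337046/4π) = 0.16377205

0.163772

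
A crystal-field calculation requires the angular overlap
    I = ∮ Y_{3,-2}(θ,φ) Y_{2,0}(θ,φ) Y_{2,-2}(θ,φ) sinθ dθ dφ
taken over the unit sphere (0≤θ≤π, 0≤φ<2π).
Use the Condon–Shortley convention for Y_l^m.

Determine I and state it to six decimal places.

0.000000

Σmᵢ = -4 ≠ 0, so the φ-integral vanishes; I = 0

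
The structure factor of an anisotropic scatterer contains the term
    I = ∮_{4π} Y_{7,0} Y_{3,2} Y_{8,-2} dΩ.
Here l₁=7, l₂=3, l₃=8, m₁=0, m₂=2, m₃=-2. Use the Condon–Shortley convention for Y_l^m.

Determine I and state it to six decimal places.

-0.091974

Checks pass: Σm=0; 18 even; l₃=8∈[4,10].
(2·7+1)(2·3+1)(2·8+1) = 1785
Δ: 2! 12! 4! / 19! → 1/5290740
sum: t=0:+1/7257600 t=1:−1/2073600 t=2:+1/7257600 = -1/4838400
3j²(7 3 8; 0 0 0) = Δ·Π!·Σ² = 252/20995  (sign -1)
sum: t=1:−1/12441600 t=2:+1/7257600 = 1/17418240
3j²(7 3 8; 0 2 -2) = Δ·Π!·Σ² = 125/25194  (sign +1)
combine: 4πI² = 1785·252/20995·125/25194 = 110250/1037153
take √, sign -1: I = -0.09197355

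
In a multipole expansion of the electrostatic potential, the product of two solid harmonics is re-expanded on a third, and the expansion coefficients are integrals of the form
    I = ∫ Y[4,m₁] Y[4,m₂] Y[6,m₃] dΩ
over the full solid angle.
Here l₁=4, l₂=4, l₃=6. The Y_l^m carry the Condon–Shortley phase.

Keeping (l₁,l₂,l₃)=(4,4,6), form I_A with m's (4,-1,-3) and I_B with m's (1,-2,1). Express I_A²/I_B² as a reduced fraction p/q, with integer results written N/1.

160/63

l's match ⇒ only the (l;m) 3-j factors differ between A and B.
A: triangle coeff Δ(4,4,6) = 1/1261260; Σ_t [0,0]: t=0:+1/51840 = 1/51840; (3j)²=8/429 [(4 4 6; 4 -1 -3)], sign=-1
B: triangle coeff Δ(4,4,6) = 1/1261260; Σ_t [0,2]: t=0:+1/3456 t=1:−1/5760 t=2:+1/172800 = 7/57600; (3j)²=21/2860 [(4 4 6; 1 -2 1)], sign=-1
I_A²/I_B² = (8/429)/(21/2860) = 160/63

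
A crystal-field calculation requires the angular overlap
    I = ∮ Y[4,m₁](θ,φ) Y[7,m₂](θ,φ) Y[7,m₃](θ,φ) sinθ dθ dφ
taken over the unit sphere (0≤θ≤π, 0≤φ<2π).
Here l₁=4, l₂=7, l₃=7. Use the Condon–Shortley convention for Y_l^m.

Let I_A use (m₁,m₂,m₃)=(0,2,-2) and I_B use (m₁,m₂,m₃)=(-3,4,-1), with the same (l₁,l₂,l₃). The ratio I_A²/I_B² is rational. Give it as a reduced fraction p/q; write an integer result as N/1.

63001/721875

l's match ⇒ only the (l;m) 3-j factors differ between A and B.
A: triangle coeff Δ(4,7,7) = 1/58198140; Σ_t [0,4]: t=0:+1/209018880 t=1:−1/2903040 t=2:+1/483840 t=3:−1/622080 t=4:+1/8294400 = 251/1045094400; (3j)²=63001/58198140 [(4 7 7; 0 2 -2)], sign=-1
B: triangle coeff Δ(4,7,7) = 1/58198140; Σ_t [3,4]: t=3:−1/11612160 t=4:+1/4354560 = 1/6967296; (3j)²=625/50388 [(4 7 7; -3 4 -1)], sign=+1
I_A²/I_B² = (63001/58198140)/(625/50388) = 63001/721875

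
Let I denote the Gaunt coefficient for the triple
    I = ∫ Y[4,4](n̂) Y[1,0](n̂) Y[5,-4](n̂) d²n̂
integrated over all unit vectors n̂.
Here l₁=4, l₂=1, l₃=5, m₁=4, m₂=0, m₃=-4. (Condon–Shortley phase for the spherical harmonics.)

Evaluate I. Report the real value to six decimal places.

0.147319

m-sum 0 ✓  L=10 even ✓  3≤5≤5 ✓
Π(2lᵢ+1) = 9×3×11 = 297
triangle coeff Δ(4,1,5) = 1/495
Σ_t [0,0]: t=0:+1/576 = 1/576
(3j)²=5/99 [(4 1 5; 0 0 0)], sign=-1
Σ_t [0,0]: t=0:+1/40320 = 1/40320
(3j)²=1/55 [(4 1 5; 4 0 -4)], sign=-1
⇒ 4πI² = 3/11
I = (+1)√(3/11/(4π)) = 0.14731920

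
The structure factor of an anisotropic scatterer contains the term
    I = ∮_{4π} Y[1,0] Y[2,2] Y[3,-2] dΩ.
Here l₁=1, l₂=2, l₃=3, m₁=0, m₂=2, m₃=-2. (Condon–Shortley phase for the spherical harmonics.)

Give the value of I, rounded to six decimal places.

0.184674

m-sum 0 ✓  L=6 even ✓  1≤3≤3 ✓
Π(2lᵢ+1) = 3×5×7 = 105
triangle coeff Δ(1,2,3) = 1/105
Σ_t [0,0]: t=0:+1/4 = 1/4
(3j)²=3/35 [(1 2 3; 0 0 0)], sign=-1
Σ_t [0,0]: t=0:+1/24 = 1/24
(3j)²=1/21 [(1 2 3; 0 2 -2)], sign=-1
⇒ 4πI² = 3/7
I = (+1)√(3/7/(4π)) = 0.18467439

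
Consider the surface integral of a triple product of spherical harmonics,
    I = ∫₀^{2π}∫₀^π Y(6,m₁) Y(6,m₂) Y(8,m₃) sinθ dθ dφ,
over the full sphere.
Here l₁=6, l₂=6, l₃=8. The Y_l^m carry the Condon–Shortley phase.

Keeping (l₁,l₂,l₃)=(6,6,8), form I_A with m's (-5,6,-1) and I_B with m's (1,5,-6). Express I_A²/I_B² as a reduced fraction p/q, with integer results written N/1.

l's match ⇒ only the (l;m) 3-j factors differ between A and B.
A: triangle coeff Δ(6,6,8) = 1/1309458150; Σ_t [4,4]: t=4:+1/4877107200 = 1/4877107200; (3j)²=33/29393 [(6 6 8; -5 6 -1)], sign=-1
B: triangle coeff Δ(6,6,8) = 1/1309458150; Σ_t [3,4]: t=3:−1/348364800 t=4:+1/609638400 = -1/812851200; (3j)²=11/2261 [(6 6 8; 1 5 -6)], sign=-1
I_A²/I_B² = (33/29393)/(11/2261) = 3/13

3/13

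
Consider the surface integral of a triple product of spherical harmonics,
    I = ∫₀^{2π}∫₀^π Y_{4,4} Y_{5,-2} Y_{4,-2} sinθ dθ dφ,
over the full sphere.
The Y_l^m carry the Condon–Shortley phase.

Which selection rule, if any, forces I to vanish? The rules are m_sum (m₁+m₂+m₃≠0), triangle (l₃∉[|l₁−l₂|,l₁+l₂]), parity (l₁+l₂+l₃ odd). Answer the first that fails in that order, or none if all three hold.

azimuthal sum: 4 − 2 − 2 = 0  ✓
1 ≤ 4 ≤ 9 (triangle on l)  ✓
L = 4 + 5 + 4 = 13 (odd)  ✗

parity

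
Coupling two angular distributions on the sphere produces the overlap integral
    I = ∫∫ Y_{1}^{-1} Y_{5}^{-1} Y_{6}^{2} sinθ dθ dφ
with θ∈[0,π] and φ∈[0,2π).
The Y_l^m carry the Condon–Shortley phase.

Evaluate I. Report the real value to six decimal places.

m-sum 0 ✓  L=12 even ✓  4≤6≤6 ✓
Π(2lᵢ+1) = 3×11×13 = 429
triangle coeff Δ(1,5,6) = 1/858
Σ_t [0,0]: t=0:+1/14400 = 1/14400
(3j)²=6/143 [(1 5 6; 0 0 0)], sign=+1
Σ_t [0,0]: t=0:+1/34560 = 1/34560
(3j)²=14/429 [(1 5 6; -1 -1 2)], sign=+1
⇒ 4πI² = 84/143
I = (+1)√(84/143/(4π)) = 0.21620548

0.216205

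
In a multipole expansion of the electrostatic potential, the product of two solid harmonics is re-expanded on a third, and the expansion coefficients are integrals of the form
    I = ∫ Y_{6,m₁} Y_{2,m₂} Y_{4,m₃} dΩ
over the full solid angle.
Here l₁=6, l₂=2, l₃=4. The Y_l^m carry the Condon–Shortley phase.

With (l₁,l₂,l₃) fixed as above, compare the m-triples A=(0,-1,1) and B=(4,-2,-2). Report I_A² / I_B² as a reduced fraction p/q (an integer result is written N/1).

l's match ⇒ only the (l;m) 3-j factors differ between A and B.
A: triangle coeff Δ(6,2,4) = 1/6435; Σ_t [1,1]: t=1:−1/4320 = -1/4320; (3j)²=8/429 [(6 2 4; 0 -1 1)], sign=+1
B: triangle coeff Δ(6,2,4) = 1/6435; Σ_t [0,0]: t=0:+1/34560 = 1/34560; (3j)²=14/429 [(6 2 4; 4 -2 -2)], sign=+1
I_A²/I_B² = (8/429)/(14/429) = 4/7

4/7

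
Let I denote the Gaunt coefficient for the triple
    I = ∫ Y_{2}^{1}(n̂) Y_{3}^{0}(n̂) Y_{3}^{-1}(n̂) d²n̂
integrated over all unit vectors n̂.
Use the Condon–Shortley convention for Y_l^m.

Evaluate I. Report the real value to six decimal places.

Checks pass: Σm=0; 8 even; l₃=3∈[1,5].
(2·2+1)(2·3+1)(2·3+1) = 245
Δ: 2! 2! 4! / 9! → 1/3780
sum: t=0:+1/24 t=1:−1/4 t=2:+1/24 = -1/6
3j²(2 3 3; 0 0 0) = Δ·Π!·Σ² = 4/105  (sign +1)
sum: t=0:+1/12 t=1:−1/8 = -1/24
3j²(2 3 3; 1 0 -1) = Δ·Π!·Σ² = 1/210  (sign -1)
combine: 4πI² = 245·4/105·1/210 = 2/45
take √, sign -1: I = -0.05947080

-0.059471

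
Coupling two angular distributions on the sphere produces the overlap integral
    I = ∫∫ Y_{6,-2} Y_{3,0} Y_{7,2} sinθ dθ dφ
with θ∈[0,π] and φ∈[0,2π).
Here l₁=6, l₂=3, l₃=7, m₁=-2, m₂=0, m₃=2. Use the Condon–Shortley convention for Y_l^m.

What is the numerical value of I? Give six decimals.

Checks pass: Σm=0; 16 even; l₃=7∈[3,9].
(2·6+1)(2·3+1)(2·7+1) = 1365
Δ: 2! 10! 4! / 17! → 1/2042040
sum: t=0:+1/207360 t=1:−1/57600 t=2:+1/207360 = -1/129600
3j²(6 3 7; 0 0 0) = Δ·Π!·Σ² = 168/12155  (sign +1)
sum: t=0:+1/967680 t=1:−1/120960 t=2:+1/207360 = -1/414720
3j²(6 3 7; -2 0 2) = Δ·Π!·Σ² = 21/4862  (sign +1)
combine: 4πI² = 1365·168/12155·21/4862 = 37044/454597
take √, sign +1: I = 0.08052685

0.080527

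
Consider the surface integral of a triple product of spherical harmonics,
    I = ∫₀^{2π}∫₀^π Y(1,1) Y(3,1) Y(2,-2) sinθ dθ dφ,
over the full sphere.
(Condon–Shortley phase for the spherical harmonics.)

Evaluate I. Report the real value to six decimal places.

-0.082589

Rules hold: Σm=0, L=6 even, 2≤2≤4.
N = 3·7·5 = 105
Δ = 2!·0!·4!/7! = 1/105
Racah Σ t=1..1: t=1:−1/4 = -1/4
⇒ 3j(1 3 2; 0 0 0)² = 3/35, sgn -1
Racah Σ t=0..0: t=0:+1/48 = 1/48
⇒ 3j(1 3 2; 1 1 -2)² = 1/105, sgn +1
4πI² = N·(3j₀)²·(3jₘ)² = 3/35
I = -1·√(0.0857143/4π) = -0.08258890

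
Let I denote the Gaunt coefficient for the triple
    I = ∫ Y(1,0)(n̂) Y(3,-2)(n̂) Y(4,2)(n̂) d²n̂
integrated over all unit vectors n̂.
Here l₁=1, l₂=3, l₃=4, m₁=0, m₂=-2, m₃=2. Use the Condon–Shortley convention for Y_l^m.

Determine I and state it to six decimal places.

0.213244

Rules hold: Σm=0, L=8 even, 2≤4≤4.
N = 3·7·9 = 189
Δ = 0!·2!·6!/9! = 1/252
Racah Σ t=0..0: t=0:+1/36 = 1/36
⇒ 3j(1 3 4; 0 0 0)² = 4/63, sgn +1
Racah Σ t=0..0: t=0:+1/120 = 1/120
⇒ 3j(1 3 4; 0 -2 2)² = 1/21, sgn +1
4πI² = N·(3j₀)²·(3jₘ)² = 4/7
I = +1·√(0.571429/4π) = 0.21324362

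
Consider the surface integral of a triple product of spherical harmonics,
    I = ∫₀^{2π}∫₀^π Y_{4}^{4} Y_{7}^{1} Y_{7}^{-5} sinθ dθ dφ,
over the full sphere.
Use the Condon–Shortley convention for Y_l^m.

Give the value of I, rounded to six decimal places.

Checks pass: Σm=0; 18 even; l₃=7∈[3,11].
(2·4+1)(2·7+1)(2·7+1) = 2025
Δ: 4! 4! 10! / 19! → 1/58198140
sum: t=0:+1/17418240 t=1:−1/622080 t=2:+1/230400 t=3:−1/622080 t=4:+1/17418240 = 1/806400
3j²(4 7 7; 0 0 0) = Δ·Π!·Σ² = 2268/230945  (sign -1)
sum: t=0:+1/46448640 = 1/46448640
3j²(4 7 7; 4 1 -5) = Δ·Π!·Σ² = 75/8398  (sign +1)
combine: 4πI² = 2025·2268/230945·75/8398 = 34445250/193947611
take √, sign -1: I = -0.11888239

-0.118882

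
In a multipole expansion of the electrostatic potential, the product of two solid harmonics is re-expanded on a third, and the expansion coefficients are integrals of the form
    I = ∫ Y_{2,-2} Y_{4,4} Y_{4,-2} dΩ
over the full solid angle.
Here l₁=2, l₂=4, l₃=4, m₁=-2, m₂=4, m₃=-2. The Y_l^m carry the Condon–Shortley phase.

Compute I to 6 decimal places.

m-sum 0 ✓  L=10 even ✓  2≤4≤6 ✓
Π(2lᵢ+1) = 5×9×9 = 405
triangle coeff Δ(2,4,4) = 1/13860
Σ_t [0,2]: t=0:+1/192 t=1:−1/36 t=2:+1/192 = -5/288
(3j)²=20/693 [(2 4 4; 0 0 0)], sign=-1
Σ_t [2,2]: t=2:+1/2880 = 1/2880
(3j)²=2/165 [(2 4 4; -2 4 -2)], sign=+1
⇒ 4πI² = 120/847
I = (-1)√(120/847/(4π)) = -0.10618031

-0.106180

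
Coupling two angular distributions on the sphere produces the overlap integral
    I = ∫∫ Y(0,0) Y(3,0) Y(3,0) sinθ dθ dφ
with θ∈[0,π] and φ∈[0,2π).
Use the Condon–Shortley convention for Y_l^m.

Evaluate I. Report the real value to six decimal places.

0.282095

m-sum 0 ✓  L=6 even ✓  3≤3≤3 ✓
Π(2lᵢ+1) = 1×7×7 = 49
triangle coeff Δ(0,3,3) = 1/7
Σ_t [0,0]: t=0:+1/36 = 1/36
(3j)²=1/7 [(0 3 3; 0 0 0)], sign=-1
(m-triple is (0,0,0) — same symbol as above.)
⇒ 4πI² = 1/1
I = (+1)√(1/1/(4π)) = 0.28209479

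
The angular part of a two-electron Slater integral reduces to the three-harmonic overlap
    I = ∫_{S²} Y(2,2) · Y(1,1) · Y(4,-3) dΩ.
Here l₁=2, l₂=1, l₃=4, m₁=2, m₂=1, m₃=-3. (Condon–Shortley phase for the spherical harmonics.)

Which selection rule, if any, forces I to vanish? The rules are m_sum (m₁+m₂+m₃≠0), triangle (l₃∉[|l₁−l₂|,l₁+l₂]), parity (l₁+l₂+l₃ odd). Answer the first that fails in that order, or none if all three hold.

triangle

m₁+m₂+m₃ = 2 + 1 − 3 = 0  ✓
triangle: |2−1|=1 ≤ l₃=4 ≤ 2+1=3  ✗
parity: l₁+l₂+l₃ = 7 is odd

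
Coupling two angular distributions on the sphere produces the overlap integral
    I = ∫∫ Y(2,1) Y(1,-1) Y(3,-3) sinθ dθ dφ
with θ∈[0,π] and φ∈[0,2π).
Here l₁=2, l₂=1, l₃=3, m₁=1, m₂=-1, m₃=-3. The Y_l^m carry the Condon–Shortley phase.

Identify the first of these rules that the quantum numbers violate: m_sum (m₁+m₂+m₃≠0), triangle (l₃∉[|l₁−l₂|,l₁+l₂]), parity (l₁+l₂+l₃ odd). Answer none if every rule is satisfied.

Σmᵢ = -3  ✗
l₃∈[|l₁−l₂|,l₁+l₂]=[1,3], have l₃=3
Σlᵢ = 6 ⇒ even

m_sum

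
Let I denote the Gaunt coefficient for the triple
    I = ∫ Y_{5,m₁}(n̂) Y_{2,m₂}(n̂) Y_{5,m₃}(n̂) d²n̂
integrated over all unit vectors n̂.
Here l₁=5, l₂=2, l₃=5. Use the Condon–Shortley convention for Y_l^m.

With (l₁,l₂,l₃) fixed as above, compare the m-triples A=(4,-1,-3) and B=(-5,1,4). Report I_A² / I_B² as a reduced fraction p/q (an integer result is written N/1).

l's match ⇒ only the (l;m) 3-j factors differ between A and B.
A: triangle coeff Δ(5,2,5) = 1/38610; Σ_t [0,1]: t=0:+1/10080 t=1:−1/80640 = 1/11520; (3j)²=49/1430 [(5 2 5; 4 -1 -3)], sign=+1
B: triangle coeff Δ(5,2,5) = 1/38610; Σ_t [2,2]: t=2:+1/80640 = 1/80640; (3j)²=9/286 [(5 2 5; -5 1 4)], sign=-1
I_A²/I_B² = (49/1430)/(9/286) = 49/45

49/45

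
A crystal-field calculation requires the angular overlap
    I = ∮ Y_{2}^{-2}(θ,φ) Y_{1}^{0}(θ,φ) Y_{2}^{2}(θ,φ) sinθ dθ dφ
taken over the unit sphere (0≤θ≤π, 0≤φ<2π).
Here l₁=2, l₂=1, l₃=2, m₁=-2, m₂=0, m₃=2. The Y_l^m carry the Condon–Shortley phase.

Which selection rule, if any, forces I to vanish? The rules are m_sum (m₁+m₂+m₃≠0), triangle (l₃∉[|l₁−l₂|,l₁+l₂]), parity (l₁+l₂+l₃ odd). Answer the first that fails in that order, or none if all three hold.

azimuthal sum: -2 + 0 + 2 = 0  ✓
1 ≤ 2 ≤ 3 (triangle on l)  ✓
L = 2 + 1 + 2 = 5 (odd)  ✗

parity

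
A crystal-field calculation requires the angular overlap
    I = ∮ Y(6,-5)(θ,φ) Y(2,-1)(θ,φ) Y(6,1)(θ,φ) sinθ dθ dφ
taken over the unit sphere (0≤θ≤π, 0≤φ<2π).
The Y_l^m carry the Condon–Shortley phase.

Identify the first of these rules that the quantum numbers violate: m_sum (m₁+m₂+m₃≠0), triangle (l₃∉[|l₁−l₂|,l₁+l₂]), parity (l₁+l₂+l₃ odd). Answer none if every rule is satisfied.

Σmᵢ = -5  ✗
l₃∈[|l₁−l₂|,l₁+l₂]=[4,8], have l₃=6
Σlᵢ = 14 ⇒ even

m_sum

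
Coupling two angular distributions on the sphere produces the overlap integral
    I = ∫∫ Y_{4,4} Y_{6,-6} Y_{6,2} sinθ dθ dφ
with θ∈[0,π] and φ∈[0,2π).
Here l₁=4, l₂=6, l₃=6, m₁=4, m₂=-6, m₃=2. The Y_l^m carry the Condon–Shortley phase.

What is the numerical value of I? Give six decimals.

0.056161

m-sum 0 ✓  L=16 even ✓  2≤6≤10 ✓
Π(2lᵢ+1) = 9×13×13 = 1521
triangle coeff Δ(4,6,6) = 1/15315300
Σ_t [0,4]: t=0:+1/829440 t=1:−1/25920 t=2:+1/9216 t=3:−1/25920 t=4:+1/829440 = 7/207360
(3j)²=28/2431 [(4 6 6; 0 0 0)], sign=+1
Σ_t [0,0]: t=0:+1/23224320 = 1/23224320
(3j)²=1/442 [(4 6 6; 4 -6 2)], sign=+1
⇒ 4πI² = 126/3179
I = (+1)√(126/3179/(4π)) = 0.05616103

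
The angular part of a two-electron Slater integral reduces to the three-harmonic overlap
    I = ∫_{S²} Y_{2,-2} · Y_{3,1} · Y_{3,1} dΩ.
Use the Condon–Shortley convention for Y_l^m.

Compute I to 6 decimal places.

0.206013

Checks pass: Σm=0; 8 even; l₃=3∈[1,5].
(2·2+1)(2·3+1)(2·3+1) = 245
Δ: 2! 2! 4! / 9! → 1/3780
sum: t=0:+1/24 t=1:−1/4 t=2:+1/24 = -1/6
3j²(2 3 3; 0 0 0) = Δ·Π!·Σ² = 4/105  (sign +1)
sum: t=2:+1/16 = 1/16
3j²(2 3 3; -2 1 1) = Δ·Π!·Σ² = 2/35  (sign +1)
combine: 4πI² = 245·4/105·2/35 = 8/15
take √, sign +1: I = 0.20601291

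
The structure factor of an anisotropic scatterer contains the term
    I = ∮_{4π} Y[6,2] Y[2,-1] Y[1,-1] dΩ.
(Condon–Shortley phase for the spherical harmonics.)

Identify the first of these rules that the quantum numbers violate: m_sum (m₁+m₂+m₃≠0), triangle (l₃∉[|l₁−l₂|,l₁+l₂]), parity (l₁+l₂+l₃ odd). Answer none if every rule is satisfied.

triangle

azimuthal sum: 2 − 1 − 1 = 0  ✓
4 ≤ 1 ≤ 8 (triangle on l)  ✗
L = 6 + 2 + 1 = 9 (odd)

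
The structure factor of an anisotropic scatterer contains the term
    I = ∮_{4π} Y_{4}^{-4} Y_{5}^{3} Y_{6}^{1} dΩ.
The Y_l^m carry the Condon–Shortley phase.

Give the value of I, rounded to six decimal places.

Σlᵢ=15 odd — θ-integrand is odd under cosθ→−cosθ; I=0

0.000000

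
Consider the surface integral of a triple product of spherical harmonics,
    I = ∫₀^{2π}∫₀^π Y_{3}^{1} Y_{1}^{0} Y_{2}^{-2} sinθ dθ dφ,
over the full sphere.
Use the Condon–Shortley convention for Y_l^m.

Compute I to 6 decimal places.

0.000000

Σmᵢ = -1 ≠ 0, so the φ-integral vanishes; I = 0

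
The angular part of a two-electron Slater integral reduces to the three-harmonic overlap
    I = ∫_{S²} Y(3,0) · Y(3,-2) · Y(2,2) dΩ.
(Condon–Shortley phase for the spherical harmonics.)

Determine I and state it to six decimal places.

-0.188063

m-sum 0 ✓  L=8 even ✓  0≤2≤6 ✓
Π(2lᵢ+1) = 7×7×5 = 245
triangle coeff Δ(3,3,2) = 1/3780
Σ_t [1,3]: t=1:−1/24 t=2:+1/4 t=3:−1/24 = 1/6
(3j)²=4/105 [(3 3 2; 0 0 0)], sign=+1
Σ_t [1,1]: t=1:−1/24 = -1/24
(3j)²=1/21 [(3 3 2; 0 -2 2)], sign=-1
⇒ 4πI² = 4/9
I = (-1)√(4/9/(4π)) = -0.18806319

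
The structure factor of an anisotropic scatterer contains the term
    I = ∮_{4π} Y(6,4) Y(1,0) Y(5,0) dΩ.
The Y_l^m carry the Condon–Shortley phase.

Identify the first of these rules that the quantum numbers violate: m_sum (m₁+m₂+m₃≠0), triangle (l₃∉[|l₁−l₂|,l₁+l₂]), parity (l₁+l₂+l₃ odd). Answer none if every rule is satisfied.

m_sum

azimuthal sum: 4 + 0 + 0 = 4  ✗
5 ≤ 5 ≤ 7 (triangle on l)
L = 6 + 1 + 5 = 12 (even)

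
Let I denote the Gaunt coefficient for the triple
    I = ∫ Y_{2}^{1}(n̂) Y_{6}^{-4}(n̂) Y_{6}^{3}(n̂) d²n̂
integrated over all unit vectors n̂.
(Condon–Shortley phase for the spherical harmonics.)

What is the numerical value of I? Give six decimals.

Checks pass: Σm=0; 14 even; l₃=6∈[4,8].
(2·2+1)(2·6+1)(2·6+1) = 845
Δ: 2! 2! 10! / 15! → 1/90090
sum: t=0:+1/69120 t=1:−1/14400 t=2:+1/69120 = -7/172800
3j²(2 6 6; 0 0 0) = Δ·Π!·Σ² = 14/715  (sign -1)
sum: t=0:+1/161280 t=1:−1/725760 = 1/207360
3j²(2 6 6; 1 -4 3) = Δ·Π!·Σ² = 7/286  (sign -1)
combine: 4πI² = 845·14/715·7/286 = 49/121
take √, sign +1: I = 0.17951487

0.179515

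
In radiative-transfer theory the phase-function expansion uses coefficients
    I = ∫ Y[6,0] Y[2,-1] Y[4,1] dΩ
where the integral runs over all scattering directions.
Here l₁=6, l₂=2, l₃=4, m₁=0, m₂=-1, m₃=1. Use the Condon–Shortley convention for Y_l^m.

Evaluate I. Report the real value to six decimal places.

0.174223

Rules hold: Σm=0, L=12 even, 4≤4≤8.
N = 13·5·9 = 585
Δ = 4!·8!·0!/13! = 1/6435
Racah Σ t=2..2: t=2:+1/2304 = 1/2304
⇒ 3j(6 2 4; 0 0 0)² = 5/143, sgn +1
Racah Σ t=1..1: t=1:−1/4320 = -1/4320
⇒ 3j(6 2 4; 0 -1 1)² = 8/429, sgn +1
4πI² = N·(3j₀)²·(3jₘ)² = 600/1573
I = +1·√(0.381437/4π) = 0.17422334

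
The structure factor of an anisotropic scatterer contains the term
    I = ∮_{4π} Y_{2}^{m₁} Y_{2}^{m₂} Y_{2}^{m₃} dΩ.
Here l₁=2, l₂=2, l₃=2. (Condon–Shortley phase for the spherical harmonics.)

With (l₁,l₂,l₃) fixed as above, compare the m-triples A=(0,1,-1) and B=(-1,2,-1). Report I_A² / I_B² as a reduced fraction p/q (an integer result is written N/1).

l's match ⇒ only the (l;m) 3-j factors differ between A and B.
A: triangle coeff Δ(2,2,2) = 1/630; Σ_t [1,2]: t=1:−1/2 t=2:+1/4 = -1/4; (3j)²=1/70 [(2 2 2; 0 1 -1)], sign=+1
B: triangle coeff Δ(2,2,2) = 1/630; Σ_t [2,2]: t=2:+1/4 = 1/4; (3j)²=3/35 [(2 2 2; -1 2 -1)], sign=-1
I_A²/I_B² = (1/70)/(3/35) = 1/6

1/6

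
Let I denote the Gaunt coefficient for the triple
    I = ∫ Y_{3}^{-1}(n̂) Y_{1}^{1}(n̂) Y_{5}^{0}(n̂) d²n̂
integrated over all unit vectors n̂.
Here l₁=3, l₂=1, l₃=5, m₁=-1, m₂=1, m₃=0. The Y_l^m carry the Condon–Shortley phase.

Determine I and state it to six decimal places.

0.000000

|3−1|≤5≤3+1 violated ⇒ I = 0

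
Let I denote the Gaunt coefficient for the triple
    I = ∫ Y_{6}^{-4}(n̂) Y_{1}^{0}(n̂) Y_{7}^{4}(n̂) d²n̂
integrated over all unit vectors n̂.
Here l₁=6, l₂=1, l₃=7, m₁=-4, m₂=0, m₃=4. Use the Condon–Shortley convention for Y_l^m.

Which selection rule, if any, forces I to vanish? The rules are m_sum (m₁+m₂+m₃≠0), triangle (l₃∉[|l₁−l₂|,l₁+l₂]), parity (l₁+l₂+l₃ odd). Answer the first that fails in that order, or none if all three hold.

Σmᵢ = 0  ✓
l₃∈[|l₁−l₂|,l₁+l₂]=[5,7], have l₃=7  ✓
Σlᵢ = 14 ⇒ even  ✓

none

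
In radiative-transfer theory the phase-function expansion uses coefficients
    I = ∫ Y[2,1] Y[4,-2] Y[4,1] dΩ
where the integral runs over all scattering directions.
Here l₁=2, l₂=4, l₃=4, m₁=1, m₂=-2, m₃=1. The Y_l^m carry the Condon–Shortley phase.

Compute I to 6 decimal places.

0.127700

Rules hold: Σm=0, L=10 even, 2≤4≤6.
N = 5·9·9 = 405
Δ = 2!·2!·6!/11! = 1/13860
Racah Σ t=0..2: t=0:+1/192 t=1:−1/36 t=2:+1/192 = -5/288
⇒ 3j(2 4 4; 0 0 0)² = 20/693, sgn -1
Racah Σ t=0..1: t=0:+1/96 t=1:−1/240 = 1/160
⇒ 3j(2 4 4; 1 -2 1)² = 27/1540, sgn -1
4πI² = N·(3j₀)²·(3jₘ)² = 1215/5929
I = +1·√(0.204925/4π) = 0.12770047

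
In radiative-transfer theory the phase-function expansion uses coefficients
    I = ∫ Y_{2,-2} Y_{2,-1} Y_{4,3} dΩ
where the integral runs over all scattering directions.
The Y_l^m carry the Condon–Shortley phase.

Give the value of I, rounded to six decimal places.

-0.238414

Checks pass: Σm=0; 8 even; l₃=4∈[0,4].
(2·2+1)(2·2+1)(2·4+1) = 225
Δ: 0! 4! 4! / 9! → 1/630
sum: t=0:+1/16 = 1/16
3j²(2 2 4; 0 0 0) = Δ·Π!·Σ² = 2/35  (sign +1)
sum: t=0:+1/144 = 1/144
3j²(2 2 4; -2 -1 3) = Δ·Π!·Σ² = 1/18  (sign -1)
combine: 4πI² = 225·2/35·1/18 = 5/7
take √, sign -1: I = -0.23841361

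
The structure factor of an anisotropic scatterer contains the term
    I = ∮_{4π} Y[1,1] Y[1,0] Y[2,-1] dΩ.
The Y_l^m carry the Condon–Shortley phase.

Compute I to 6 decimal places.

-0.218510

Checks pass: Σm=0; 4 even; l₃=2∈[0,2].
(2·1+1)(2·1+1)(2·2+1) = 45
Δ: 0! 2! 2! / 5! → 1/30
sum: t=0:+1/1 = 1/1
3j²(1 1 2; 0 0 0) = Δ·Π!·Σ² = 2/15  (sign +1)
sum: t=0:+1/2 = 1/2
3j²(1 1 2; 1 0 -1) = Δ·Π!·Σ² = 1/10  (sign -1)
combine: 4πI² = 45·2/15·1/10 = 3/5
take √, sign -1: I = -0.21850969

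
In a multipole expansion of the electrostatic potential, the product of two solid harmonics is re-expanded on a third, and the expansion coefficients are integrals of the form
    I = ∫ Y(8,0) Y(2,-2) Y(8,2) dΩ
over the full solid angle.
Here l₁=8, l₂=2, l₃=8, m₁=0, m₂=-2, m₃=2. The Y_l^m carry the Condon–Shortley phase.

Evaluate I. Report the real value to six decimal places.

-0.192440

Checks pass: Σm=0; 18 even; l₃=8∈[6,10].
(2·8+1)(2·2+1)(2·8+1) = 1445
Δ: 2! 14! 2! / 19! → 1/348840
sum: t=0:+1/116121600 t=1:−1/25401600 t=2:+1/116121600 = -1/45158400
3j²(8 2 8; 0 0 0) = Δ·Π!·Σ² = 24/1615  (sign -1)
sum: t=0:+1/116121600 = 1/116121600
3j²(8 2 8; 0 -2 2) = Δ·Π!·Σ² = 7/323  (sign +1)
combine: 4πI² = 1445·24/1615·7/323 = 168/361
take √, sign -1: I = -0.19244034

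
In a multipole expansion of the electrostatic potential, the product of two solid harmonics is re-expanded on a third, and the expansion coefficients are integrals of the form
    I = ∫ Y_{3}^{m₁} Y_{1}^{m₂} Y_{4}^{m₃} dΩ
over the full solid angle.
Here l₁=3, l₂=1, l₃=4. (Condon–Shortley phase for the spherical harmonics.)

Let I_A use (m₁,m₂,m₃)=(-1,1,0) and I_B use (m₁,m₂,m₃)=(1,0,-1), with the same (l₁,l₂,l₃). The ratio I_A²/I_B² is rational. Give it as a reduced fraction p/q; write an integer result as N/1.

l's match ⇒ only the (l;m) 3-j factors differ between A and B.
A: triangle coeff Δ(3,1,4) = 1/252; Σ_t [0,0]: t=0:+1/96 = 1/96; (3j)²=1/42 [(3 1 4; -1 1 0)], sign=+1
B: triangle coeff Δ(3,1,4) = 1/252; Σ_t [0,0]: t=0:+1/48 = 1/48; (3j)²=5/84 [(3 1 4; 1 0 -1)], sign=-1
I_A²/I_B² = (1/42)/(5/84) = 2/5

2/5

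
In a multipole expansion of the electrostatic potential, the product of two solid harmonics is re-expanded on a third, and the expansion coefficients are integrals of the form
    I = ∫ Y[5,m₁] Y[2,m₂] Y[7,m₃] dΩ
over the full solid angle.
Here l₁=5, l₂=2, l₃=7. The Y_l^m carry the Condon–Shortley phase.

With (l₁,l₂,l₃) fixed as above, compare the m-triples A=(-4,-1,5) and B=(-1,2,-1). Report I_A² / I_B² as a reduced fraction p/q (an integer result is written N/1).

44/7

Same 5,2,7: normalisation and zero-m 3j drop out of the ratio.
A: Δ: 0! 10! 4! / 15! → 1/15015; sum: t=0:+1/2177280 = 1/2177280; 3j²(5 2 7; -4 -1 5) = Δ·Π!·Σ² = 8/273  (sign +1)
B: Δ: 0! 10! 4! / 15! → 1/15015; sum: t=0:+1/414720 = 1/414720; 3j²(5 2 7; -1 2 -1) = Δ·Π!·Σ² = 2/429  (sign +1)
I_A²/I_B² = (8/273)/(2/429) = 44/7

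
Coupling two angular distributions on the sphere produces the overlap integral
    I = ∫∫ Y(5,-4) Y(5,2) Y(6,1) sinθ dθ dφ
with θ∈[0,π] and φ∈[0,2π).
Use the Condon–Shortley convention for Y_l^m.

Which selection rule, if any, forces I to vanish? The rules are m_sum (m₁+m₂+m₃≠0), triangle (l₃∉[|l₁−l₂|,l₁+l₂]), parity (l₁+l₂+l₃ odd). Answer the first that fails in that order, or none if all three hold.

m_sum

azimuthal sum: -4 + 2 + 1 = -1  ✗
0 ≤ 6 ≤ 10 (triangle on l)
L = 5 + 5 + 6 = 16 (even)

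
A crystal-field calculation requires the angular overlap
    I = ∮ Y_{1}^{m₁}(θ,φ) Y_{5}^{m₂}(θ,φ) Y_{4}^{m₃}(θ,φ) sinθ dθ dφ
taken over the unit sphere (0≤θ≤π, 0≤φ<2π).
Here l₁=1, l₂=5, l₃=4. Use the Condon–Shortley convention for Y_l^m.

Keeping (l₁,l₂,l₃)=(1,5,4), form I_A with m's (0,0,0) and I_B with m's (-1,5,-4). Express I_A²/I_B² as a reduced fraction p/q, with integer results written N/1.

Same 1,5,4: normalisation and zero-m 3j drop out of the ratio.
A: Δ: 2! 0! 8! / 11! → 1/495; sum: t=1:−1/576 = -1/576; 3j²(1 5 4; 0 0 0) = Δ·Π!·Σ² = 5/99  (sign -1)
B: Δ: 2! 0! 8! / 11! → 1/495; sum: t=2:+1/80640 = 1/80640; 3j²(1 5 4; -1 5 -4) = Δ·Π!·Σ² = 1/11  (sign +1)
I_A²/I_B² = (5/99)/(1/11) = 5/9

5/9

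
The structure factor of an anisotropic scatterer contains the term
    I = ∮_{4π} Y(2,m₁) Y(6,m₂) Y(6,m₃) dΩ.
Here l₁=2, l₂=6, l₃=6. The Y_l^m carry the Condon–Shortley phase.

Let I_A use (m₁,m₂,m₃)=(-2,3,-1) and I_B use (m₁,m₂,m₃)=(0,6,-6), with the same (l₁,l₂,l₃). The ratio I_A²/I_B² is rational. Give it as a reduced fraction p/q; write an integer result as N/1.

Shared (l₁,l₂,l₃)=(2,6,6): N and (l;000)² cancel in I_A²/I_B².
A: Δ = 2!·2!·10!/15! = 1/90090; Racah Σ t=2..2: t=2:+1/120960 = 1/120960; ⇒ 3j(2 6 6; -2 3 -1)² = 24/1001, sgn -1
B: Δ = 2!·2!·10!/15! = 1/90090; Racah Σ t=2..2: t=2:+1/14515200 = 1/14515200; ⇒ 3j(2 6 6; 0 6 -6)² = 22/455, sgn +1
I_A²/I_B² = (24/1001)/(22/455) = 60/121

60/121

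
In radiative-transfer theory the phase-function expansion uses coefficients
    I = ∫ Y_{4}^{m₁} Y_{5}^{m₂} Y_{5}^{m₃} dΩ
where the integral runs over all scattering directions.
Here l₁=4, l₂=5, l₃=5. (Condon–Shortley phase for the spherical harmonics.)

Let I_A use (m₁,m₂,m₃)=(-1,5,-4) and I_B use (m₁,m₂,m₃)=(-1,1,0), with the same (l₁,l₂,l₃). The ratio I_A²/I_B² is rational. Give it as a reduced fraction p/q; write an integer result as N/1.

12/1

Same 4,5,5: normalisation and zero-m 3j drop out of the ratio.
A: Δ: 4! 4! 6! / 15! → 1/3153150; sum: t=4:+1/103680 = 1/103680; 3j²(4 5 5; -1 5 -4) = Δ·Π!·Σ² = 4/143  (sign -1)
B: Δ: 4! 4! 6! / 15! → 1/3153150; sum: t=1:−1/17280 t=2:+1/1152 t=3:−1/864 t=4:+1/6912 = -7/34560; 3j²(4 5 5; -1 1 0) = Δ·Π!·Σ² = 1/429  (sign +1)
I_A²/I_B² = (4/143)/(1/429) = 12/1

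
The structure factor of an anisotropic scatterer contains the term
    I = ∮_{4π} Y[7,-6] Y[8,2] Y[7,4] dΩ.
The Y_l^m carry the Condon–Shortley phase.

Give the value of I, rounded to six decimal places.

m-sum 0 ✓  L=22 even ✓  1≤7≤15 ✓
Π(2lᵢ+1) = 15×17×15 = 3825
triangle coeff Δ(7,8,7) = 1/22086194130
Σ_t [1,7]: t=1:−1/18289152000 t=2:+1/248832000 t=3:−1/24883200 t=4:+1/11943936 t=5:−1/24883200 t=6:+1/248832000 t=7:−1/18289152000 = 11/975421440
(3j)²=1750/289731 [(7 8 7; 0 0 0)], sign=-1
Σ_t [7,8]: t=7:−1/2612736000 t=8:+1/6967296000 = -1/4180377600
(3j)²=75/7429 [(7 8 7; -6 2 4)], sign=+1
⇒ 4πI² = 9843750/42204149
I = (-1)√(9843750/42204149/(4π)) = -0.13623785

-0.136238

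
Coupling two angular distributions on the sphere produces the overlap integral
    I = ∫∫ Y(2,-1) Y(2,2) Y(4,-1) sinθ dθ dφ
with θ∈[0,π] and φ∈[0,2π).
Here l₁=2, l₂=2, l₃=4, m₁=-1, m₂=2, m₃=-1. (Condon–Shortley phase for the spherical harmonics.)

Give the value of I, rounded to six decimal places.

-0.090112

Checks pass: Σm=0; 8 even; l₃=4∈[0,4].
(2·2+1)(2·2+1)(2·4+1) = 225
Δ: 0! 4! 4! / 9! → 1/630
sum: t=0:+1/16 = 1/16
3j²(2 2 4; 0 0 0) = Δ·Π!·Σ² = 2/35  (sign +1)
sum: t=0:+1/144 = 1/144
3j²(2 2 4; -1 2 -1) = Δ·Π!·Σ² = 1/126  (sign -1)
combine: 4πI² = 225·2/35·1/126 = 5/49
take √, sign -1: I = -0.09011188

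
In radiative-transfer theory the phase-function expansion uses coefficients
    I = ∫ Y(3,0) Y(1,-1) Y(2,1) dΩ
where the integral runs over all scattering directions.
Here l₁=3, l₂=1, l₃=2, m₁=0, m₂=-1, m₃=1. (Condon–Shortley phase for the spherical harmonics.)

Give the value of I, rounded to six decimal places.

0.143048

m-sum 0 ✓  L=6 even ✓  2≤2≤4 ✓
Π(2lᵢ+1) = 7×3×5 = 105
triangle coeff Δ(3,1,2) = 1/105
Σ_t [1,1]: t=1:−1/4 = -1/4
(3j)²=3/35 [(3 1 2; 0 0 0)], sign=-1
Σ_t [0,0]: t=0:+1/12 = 1/12
(3j)²=1/35 [(3 1 2; 0 -1 1)], sign=-1
⇒ 4πI² = 9/35
I = (+1)√(9/35/(4π)) = 0.14304817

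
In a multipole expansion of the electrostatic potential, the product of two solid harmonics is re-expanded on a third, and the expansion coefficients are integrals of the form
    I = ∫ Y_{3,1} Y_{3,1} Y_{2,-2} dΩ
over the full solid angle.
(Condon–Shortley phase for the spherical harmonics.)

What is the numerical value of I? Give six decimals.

Checks pass: Σm=0; 8 even; l₃=2∈[0,6].
(2·3+1)(2·3+1)(2·2+1) = 245
Δ: 4! 2! 2! / 9! → 1/3780
sum: t=1:−1/24 t=2:+1/4 t=3:−1/24 = 1/6
3j²(3 3 2; 0 0 0) = Δ·Π!·Σ² = 4/105  (sign +1)
sum: t=2:+1/16 = 1/16
3j²(3 3 2; 1 1 -2) = Δ·Π!·Σ² = 2/35  (sign +1)
combine: 4πI² = 245·4/105·2/35 = 8/15
take √, sign +1: I = 0.20601291

0.206013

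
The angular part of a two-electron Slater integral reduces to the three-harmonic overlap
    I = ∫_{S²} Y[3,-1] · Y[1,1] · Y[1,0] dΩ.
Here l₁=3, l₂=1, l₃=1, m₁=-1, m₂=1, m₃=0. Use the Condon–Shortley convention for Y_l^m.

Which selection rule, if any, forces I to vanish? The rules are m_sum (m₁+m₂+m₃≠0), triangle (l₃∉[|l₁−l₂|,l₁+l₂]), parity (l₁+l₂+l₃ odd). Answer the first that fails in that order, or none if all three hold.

triangle

m₁+m₂+m₃ = -1 + 1 + 0 = 0  ✓
triangle: |3−1|=2 ≤ l₃=1 ≤ 3+1=4  ✗
parity: l₁+l₂+l₃ = 5 is odd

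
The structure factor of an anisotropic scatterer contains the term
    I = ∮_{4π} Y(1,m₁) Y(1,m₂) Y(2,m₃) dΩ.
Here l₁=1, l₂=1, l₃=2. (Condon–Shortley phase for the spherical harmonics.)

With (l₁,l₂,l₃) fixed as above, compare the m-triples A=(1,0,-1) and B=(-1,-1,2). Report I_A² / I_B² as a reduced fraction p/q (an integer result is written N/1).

Same 1,1,2: normalisation and zero-m 3j drop out of the ratio.
A: Δ: 0! 2! 2! / 5! → 1/30; sum: t=0:+1/2 = 1/2; 3j²(1 1 2; 1 0 -1) = Δ·Π!·Σ² = 1/10  (sign -1)
B: Δ: 0! 2! 2! / 5! → 1/30; sum: t=0:+1/4 = 1/4; 3j²(1 1 2; -1 -1 2) = Δ·Π!·Σ² = 1/5  (sign +1)
I_A²/I_B² = (1/10)/(1/5) = 1/2

1/2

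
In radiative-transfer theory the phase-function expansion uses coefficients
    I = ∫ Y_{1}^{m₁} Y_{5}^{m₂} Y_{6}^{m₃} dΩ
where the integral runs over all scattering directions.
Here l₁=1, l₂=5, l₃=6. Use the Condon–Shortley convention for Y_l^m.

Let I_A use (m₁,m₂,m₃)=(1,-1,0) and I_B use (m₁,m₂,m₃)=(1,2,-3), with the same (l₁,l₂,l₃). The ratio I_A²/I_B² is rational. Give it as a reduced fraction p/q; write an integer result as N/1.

l's match ⇒ only the (l;m) 3-j factors differ between A and B.
A: triangle coeff Δ(1,5,6) = 1/858; Σ_t [0,0]: t=0:+1/34560 = 1/34560; (3j)²=5/286 [(1 5 6; 1 -1 0)], sign=+1
B: triangle coeff Δ(1,5,6) = 1/858; Σ_t [0,0]: t=0:+1/60480 = 1/60480; (3j)²=6/143 [(1 5 6; 1 2 -3)], sign=-1
I_A²/I_B² = (5/286)/(6/143) = 5/12

5/12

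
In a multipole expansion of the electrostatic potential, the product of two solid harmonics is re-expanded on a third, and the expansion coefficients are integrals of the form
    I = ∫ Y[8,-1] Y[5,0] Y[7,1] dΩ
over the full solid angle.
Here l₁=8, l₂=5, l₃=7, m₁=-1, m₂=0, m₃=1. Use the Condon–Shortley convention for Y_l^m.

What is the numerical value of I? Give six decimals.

m-sum 0 ✓  L=20 even ✓  3≤7≤13 ✓
Π(2lᵢ+1) = 17×11×15 = 2805
triangle coeff Δ(8,5,7) = 1/814773960
Σ_t [1,5]: t=1:−1/87091200 t=2:+1/4976640 t=3:−1/2073600 t=4:+1/4976640 t=5:−1/87091200 = -1/9676800
(3j)²=360/46189 [(8 5 7; 0 0 0)], sign=+1
Σ_t [1,5]: t=1:−1/232243200 t=2:+1/8709120 t=3:−1/2488320 t=4:+1/4147200 t=5:−1/49766400 = -7/99532800
(3j)²=1715/369512 [(8 5 7; -1 0 1)], sign=-1
⇒ 4πI² = 1157625/11408683
I = (-1)√(1157625/11408683/(4π)) = -0.08985893

-0.089859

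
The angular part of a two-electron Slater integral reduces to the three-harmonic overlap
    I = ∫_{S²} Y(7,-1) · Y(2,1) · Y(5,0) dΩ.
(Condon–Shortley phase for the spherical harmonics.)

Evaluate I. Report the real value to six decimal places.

Rules hold: Σm=0, L=14 even, 5≤5≤9.
N = 15·5·11 = 825
Δ = 4!·10!·0!/15! = 1/15015
Racah Σ t=2..2: t=2:+1/57600 = 1/57600
⇒ 3j(7 2 5; 0 0 0)² = 21/715, sgn -1
Racah Σ t=3..3: t=3:−1/86400 = -1/86400
⇒ 3j(7 2 5; -1 1 0)² = 16/715, sgn +1
4πI² = N·(3j₀)²·(3jₘ)² = 1008/1859
I = -1·√(0.542227/4π) = -0.20772350

-0.207724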